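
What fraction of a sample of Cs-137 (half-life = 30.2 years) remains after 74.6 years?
N/N₀ = (1/2)^(t/t½) = 0.1805 = 18%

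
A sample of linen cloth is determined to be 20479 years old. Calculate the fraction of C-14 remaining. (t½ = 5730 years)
N/N₀ = (1/2)^(t/t½) = 0.08397 = 8.4%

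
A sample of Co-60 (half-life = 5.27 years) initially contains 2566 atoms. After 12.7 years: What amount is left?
N = N₀(1/2)^(t/t½) = 482.9 atoms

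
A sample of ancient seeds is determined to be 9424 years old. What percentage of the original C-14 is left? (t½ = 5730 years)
N/N₀ = (1/2)^(t/t½) = 0.3198 = 32%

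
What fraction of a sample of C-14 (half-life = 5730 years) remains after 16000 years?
N/N₀ = (1/2)^(t/t½) = 0.1444 = 14.4%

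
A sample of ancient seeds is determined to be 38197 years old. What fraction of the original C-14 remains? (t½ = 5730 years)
N/N₀ = (1/2)^(t/t½) = 0.009847 = 0.985%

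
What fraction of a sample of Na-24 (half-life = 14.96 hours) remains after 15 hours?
N/N₀ = (1/2)^(t/t½) = 0.4991 = 49.9%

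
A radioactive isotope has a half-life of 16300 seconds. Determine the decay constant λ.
λ = ln(2)/t½ = 4.252e-5 second⁻¹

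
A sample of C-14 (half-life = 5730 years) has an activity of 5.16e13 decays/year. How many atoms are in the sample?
N = A/λ = 4.266e17 atoms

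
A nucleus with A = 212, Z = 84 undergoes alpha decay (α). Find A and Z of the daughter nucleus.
Daughter: A = 208, Z = 82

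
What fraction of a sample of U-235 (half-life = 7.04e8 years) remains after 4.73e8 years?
N/N₀ = (1/2)^(t/t½) = 0.6277 = 62.8%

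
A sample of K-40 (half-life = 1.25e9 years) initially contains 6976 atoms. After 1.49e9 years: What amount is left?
N = N₀(1/2)^(t/t½) = 3053 atoms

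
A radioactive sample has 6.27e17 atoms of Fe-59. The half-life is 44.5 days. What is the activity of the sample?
A = λN = 9.766e15 decays/day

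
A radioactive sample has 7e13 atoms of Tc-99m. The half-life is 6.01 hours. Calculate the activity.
A = λN = 8.073e12 decays/hour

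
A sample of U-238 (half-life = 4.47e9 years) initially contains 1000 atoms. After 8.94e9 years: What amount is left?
N = N₀(1/2)^(t/t½) = 250 atoms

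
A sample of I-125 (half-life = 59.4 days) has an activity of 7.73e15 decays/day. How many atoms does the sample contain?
N = A/λ = 6.624e17 atoms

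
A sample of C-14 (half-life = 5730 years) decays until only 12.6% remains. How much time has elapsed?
t = t½ × log₂(N₀/N) = 17120 years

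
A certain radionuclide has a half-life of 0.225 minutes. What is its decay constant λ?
λ = ln(2)/t½ = 3.081 minute⁻¹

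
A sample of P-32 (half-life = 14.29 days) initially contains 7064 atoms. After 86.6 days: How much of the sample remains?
N = N₀(1/2)^(t/t½) = 105.9 atoms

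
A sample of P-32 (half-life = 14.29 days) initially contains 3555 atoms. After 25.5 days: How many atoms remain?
N = N₀(1/2)^(t/t½) = 1032 atoms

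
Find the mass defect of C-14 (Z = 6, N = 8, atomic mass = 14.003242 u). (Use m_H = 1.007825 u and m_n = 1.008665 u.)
Δm = Z·m_H + N·m_n − M = 0.113 u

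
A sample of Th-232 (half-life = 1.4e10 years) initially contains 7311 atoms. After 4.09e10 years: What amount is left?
N = N₀(1/2)^(t/t½) = 965 atoms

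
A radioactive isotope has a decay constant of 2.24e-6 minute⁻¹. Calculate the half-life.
t½ = ln(2)/λ = 3.094e5 minutes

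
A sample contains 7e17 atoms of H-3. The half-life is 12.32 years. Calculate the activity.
A = λN = 3.938e16 decays/year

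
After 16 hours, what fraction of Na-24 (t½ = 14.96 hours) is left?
N/N₀ = (1/2)^(t/t½) = 0.4765 = 47.6%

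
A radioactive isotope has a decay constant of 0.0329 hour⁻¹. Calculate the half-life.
t½ = ln(2)/λ = 21.07 hours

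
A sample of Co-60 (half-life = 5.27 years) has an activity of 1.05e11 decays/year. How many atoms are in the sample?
N = A/λ = 7.983e11 atoms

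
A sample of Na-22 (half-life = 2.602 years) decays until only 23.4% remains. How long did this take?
t = t½ × log₂(N₀/N) = 5.452 years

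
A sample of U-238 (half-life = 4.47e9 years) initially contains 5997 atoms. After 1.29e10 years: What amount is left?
N = N₀(1/2)^(t/t½) = 811.3 atoms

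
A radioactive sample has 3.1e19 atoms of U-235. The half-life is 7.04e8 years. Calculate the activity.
A = λN = 3.052e10 decays/year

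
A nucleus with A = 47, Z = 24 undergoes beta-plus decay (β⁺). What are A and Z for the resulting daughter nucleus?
Daughter: A = 47, Z = 23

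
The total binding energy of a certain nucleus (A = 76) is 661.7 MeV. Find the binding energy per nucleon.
B.E./A = 661.7/76 = 8.707 MeV/nucleon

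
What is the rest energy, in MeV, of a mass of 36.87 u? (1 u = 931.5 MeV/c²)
E = mc² = 34340 MeV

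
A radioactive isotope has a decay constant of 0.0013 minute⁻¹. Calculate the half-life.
t½ = ln(2)/λ = 533.2 minutes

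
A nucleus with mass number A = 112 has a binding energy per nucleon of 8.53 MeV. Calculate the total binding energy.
B.E. = 8.53 × 112 = 955.4 MeV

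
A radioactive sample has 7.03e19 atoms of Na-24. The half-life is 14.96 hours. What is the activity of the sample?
A = λN = 3.257e18 decays/hour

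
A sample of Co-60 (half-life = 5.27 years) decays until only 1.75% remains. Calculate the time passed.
t = t½ × log₂(N₀/N) = 30.76 years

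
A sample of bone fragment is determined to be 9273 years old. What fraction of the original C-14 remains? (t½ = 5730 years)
N/N₀ = (1/2)^(t/t½) = 0.3257 = 32.6%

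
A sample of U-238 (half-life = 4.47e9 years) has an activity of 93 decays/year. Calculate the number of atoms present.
N = A/λ = 5.997e11 atoms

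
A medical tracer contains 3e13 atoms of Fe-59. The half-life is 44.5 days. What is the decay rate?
A = λN = 4.673e11 decays/day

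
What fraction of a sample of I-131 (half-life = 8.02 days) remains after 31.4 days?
N/N₀ = (1/2)^(t/t½) = 0.06628 = 6.63%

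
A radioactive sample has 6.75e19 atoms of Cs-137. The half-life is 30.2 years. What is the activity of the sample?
A = λN = 1.549e18 decays/year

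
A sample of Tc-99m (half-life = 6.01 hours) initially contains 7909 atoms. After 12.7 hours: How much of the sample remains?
N = N₀(1/2)^(t/t½) = 1828 atoms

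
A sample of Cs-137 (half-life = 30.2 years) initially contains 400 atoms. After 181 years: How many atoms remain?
N = N₀(1/2)^(t/t½) = 6.279 atoms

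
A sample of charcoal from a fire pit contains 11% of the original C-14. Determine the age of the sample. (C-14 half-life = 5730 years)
Age = t½ × log₂(1/ratio) = 18250 years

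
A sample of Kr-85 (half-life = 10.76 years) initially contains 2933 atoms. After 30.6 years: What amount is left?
N = N₀(1/2)^(t/t½) = 408.5 atoms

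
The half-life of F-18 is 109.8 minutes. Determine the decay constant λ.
λ = ln(2)/t½ = 0.006313 minute⁻¹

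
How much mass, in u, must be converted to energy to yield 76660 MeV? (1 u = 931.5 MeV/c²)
m = E/c² = 82.3 u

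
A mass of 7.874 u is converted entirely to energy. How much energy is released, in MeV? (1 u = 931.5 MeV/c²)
E = mc² = 7335 MeV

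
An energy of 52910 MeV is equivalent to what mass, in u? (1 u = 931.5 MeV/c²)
m = E/c² = 56.8 u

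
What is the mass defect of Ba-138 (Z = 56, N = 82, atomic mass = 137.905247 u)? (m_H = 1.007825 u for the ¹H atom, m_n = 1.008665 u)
Δm = Z·m_H + N·m_n − M = 1.243 u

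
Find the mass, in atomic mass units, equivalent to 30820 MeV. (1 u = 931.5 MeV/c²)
m = E/c² = 33.09 u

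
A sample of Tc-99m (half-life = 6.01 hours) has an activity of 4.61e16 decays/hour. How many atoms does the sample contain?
N = A/λ = 3.997e17 atoms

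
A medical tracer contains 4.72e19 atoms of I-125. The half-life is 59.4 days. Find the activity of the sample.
A = λN = 5.508e17 decays/day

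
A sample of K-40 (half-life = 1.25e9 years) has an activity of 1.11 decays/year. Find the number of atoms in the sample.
N = A/λ = 2.002e9 atoms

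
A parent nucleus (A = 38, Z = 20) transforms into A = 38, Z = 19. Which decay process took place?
ΔA = 0, ΔZ = -1 ⇒ beta-plus decay (β⁺) or electron capture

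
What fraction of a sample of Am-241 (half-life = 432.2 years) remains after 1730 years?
N/N₀ = (1/2)^(t/t½) = 0.06238 = 6.24%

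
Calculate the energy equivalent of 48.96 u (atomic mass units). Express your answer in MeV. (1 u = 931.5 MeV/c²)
E = mc² = 45610 MeV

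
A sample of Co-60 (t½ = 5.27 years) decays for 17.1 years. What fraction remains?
N/N₀ = (1/2)^(t/t½) = 0.1055 = 10.5%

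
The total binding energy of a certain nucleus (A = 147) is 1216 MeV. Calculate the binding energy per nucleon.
B.E./A = 1216/147 = 8.272 MeV/nucleon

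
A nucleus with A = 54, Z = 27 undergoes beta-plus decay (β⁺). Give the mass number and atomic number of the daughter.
Daughter: A = 54, Z = 26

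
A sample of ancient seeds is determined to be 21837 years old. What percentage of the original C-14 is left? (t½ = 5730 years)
N/N₀ = (1/2)^(t/t½) = 0.07125 = 7.12%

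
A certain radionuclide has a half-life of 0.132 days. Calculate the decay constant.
λ = ln(2)/t½ = 5.251 day⁻¹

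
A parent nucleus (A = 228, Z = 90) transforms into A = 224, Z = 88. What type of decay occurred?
ΔA = -4, ΔZ = -2 ⇒ alpha decay (α)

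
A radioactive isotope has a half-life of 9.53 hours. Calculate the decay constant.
λ = ln(2)/t½ = 0.07273 hour⁻¹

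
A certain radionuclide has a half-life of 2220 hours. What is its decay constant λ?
λ = ln(2)/t½ = 3.122e-4 hour⁻¹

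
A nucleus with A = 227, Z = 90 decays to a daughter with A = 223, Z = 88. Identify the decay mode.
ΔA = -4, ΔZ = -2 ⇒ alpha decay (α)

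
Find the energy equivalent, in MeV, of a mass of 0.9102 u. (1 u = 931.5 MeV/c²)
E = mc² = 847.9 MeV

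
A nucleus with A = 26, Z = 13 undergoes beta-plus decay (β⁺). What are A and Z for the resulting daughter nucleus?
Daughter: A = 26, Z = 12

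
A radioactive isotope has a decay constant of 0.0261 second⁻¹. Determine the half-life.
t½ = ln(2)/λ = 26.56 seconds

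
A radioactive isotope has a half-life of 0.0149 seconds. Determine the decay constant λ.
λ = ln(2)/t½ = 46.52 second⁻¹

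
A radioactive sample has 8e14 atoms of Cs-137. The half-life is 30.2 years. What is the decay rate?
A = λN = 1.836e13 decays/year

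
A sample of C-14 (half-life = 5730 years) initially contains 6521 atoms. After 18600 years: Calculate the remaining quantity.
N = N₀(1/2)^(t/t½) = 687.3 atoms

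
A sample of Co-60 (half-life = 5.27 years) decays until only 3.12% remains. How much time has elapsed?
t = t½ × log₂(N₀/N) = 26.36 years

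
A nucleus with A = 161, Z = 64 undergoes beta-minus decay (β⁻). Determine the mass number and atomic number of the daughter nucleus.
Daughter: A = 161, Z = 65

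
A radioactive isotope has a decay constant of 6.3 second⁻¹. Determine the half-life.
t½ = ln(2)/λ = 0.11 seconds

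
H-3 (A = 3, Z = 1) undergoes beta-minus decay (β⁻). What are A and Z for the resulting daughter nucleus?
Daughter: A = 3, Z = 2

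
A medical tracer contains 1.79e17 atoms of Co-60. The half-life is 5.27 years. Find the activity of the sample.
A = λN = 2.354e16 decays/year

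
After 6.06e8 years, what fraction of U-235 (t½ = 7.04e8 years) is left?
N/N₀ = (1/2)^(t/t½) = 0.5506 = 55.1%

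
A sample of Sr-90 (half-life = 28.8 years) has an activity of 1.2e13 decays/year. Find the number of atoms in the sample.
N = A/λ = 4.986e14 atoms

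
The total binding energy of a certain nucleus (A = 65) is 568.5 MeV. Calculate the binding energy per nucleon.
B.E./A = 568.5/65 = 8.746 MeV/nucleon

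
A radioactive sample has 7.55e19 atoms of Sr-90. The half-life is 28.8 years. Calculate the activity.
A = λN = 1.817e18 decays/year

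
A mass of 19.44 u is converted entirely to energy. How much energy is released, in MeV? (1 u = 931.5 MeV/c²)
E = mc² = 18110 MeV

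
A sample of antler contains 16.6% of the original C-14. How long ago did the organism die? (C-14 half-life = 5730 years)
Age = t½ × log₂(1/ratio) = 14840 years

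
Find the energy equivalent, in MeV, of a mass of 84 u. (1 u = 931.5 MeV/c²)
E = mc² = 78250 MeV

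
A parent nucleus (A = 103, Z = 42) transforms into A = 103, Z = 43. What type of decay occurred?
ΔA = 0, ΔZ = +1 ⇒ beta-minus decay (β⁻)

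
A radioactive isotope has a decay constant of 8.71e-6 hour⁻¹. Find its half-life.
t½ = ln(2)/λ = 79580 hours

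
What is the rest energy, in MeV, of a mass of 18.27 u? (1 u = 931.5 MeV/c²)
E = mc² = 17020 MeV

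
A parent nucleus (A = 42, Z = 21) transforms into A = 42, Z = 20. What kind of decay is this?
ΔA = 0, ΔZ = -1 ⇒ beta-plus decay (β⁺) or electron capture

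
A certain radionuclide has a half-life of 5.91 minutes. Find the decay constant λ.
λ = ln(2)/t½ = 0.1173 minute⁻¹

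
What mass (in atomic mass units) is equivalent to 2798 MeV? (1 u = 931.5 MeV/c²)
m = E/c² = 3.004 u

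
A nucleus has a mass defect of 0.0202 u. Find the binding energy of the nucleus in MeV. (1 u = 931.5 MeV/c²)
B.E. = Δm × 931.5 = 18.82 MeV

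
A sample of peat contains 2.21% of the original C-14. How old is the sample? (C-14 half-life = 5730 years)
Age = t½ × log₂(1/ratio) = 31510 years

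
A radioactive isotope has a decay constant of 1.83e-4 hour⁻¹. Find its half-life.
t½ = ln(2)/λ = 3788 hours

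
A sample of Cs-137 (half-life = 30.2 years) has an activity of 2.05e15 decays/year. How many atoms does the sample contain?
N = A/λ = 8.932e16 atoms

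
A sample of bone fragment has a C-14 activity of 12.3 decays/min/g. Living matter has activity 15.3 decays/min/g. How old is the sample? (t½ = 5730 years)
Age = t½ × log₂(A₀/A) = 1804 years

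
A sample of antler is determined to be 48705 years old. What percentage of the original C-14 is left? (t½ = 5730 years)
N/N₀ = (1/2)^(t/t½) = 0.002762 = 0.276%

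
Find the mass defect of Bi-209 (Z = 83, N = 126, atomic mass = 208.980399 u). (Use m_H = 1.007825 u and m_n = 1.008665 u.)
Δm = Z·m_H + N·m_n − M = 1.761 u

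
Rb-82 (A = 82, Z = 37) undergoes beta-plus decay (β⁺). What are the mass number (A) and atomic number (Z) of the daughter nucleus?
Daughter: A = 82, Z = 36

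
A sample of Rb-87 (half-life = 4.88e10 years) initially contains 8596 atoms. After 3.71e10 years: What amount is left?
N = N₀(1/2)^(t/t½) = 5075 atoms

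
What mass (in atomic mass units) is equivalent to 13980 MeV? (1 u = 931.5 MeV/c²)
m = E/c² = 15.01 u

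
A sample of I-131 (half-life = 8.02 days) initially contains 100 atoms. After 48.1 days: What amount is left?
N = N₀(1/2)^(t/t½) = 1.565 atoms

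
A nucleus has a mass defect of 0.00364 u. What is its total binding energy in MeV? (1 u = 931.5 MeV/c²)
B.E. = Δm × 931.5 = 3.391 MeV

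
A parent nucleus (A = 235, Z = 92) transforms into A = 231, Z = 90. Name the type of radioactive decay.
ΔA = -4, ΔZ = -2 ⇒ alpha decay (α)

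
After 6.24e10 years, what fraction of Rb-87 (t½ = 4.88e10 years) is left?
N/N₀ = (1/2)^(t/t½) = 0.4122 = 41.2%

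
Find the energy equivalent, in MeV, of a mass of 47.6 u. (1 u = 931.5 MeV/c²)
E = mc² = 44340 MeV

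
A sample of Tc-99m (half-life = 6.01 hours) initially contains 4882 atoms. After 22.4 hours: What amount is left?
N = N₀(1/2)^(t/t½) = 368.7 atoms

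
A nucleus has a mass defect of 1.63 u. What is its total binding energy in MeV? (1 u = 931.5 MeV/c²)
B.E. = Δm × 931.5 = 1518 MeV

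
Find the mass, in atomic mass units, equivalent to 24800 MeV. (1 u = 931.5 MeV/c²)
m = E/c² = 26.62 u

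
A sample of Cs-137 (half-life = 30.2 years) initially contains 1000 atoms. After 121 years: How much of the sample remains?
N = N₀(1/2)^(t/t½) = 62.21 atoms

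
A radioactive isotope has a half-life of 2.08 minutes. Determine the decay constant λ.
λ = ln(2)/t½ = 0.3332 minute⁻¹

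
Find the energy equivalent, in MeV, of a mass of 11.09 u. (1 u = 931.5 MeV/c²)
E = mc² = 10330 MeV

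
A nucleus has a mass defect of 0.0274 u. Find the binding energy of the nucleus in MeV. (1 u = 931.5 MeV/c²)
B.E. = Δm × 931.5 = 25.52 MeV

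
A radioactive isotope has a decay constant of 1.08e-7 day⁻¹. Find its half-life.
t½ = ln(2)/λ = 6.418e6 days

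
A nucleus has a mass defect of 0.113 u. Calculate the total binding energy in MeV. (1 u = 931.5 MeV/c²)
B.E. = Δm × 931.5 = 105.3 MeV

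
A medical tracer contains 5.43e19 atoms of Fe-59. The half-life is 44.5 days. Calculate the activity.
A = λN = 8.458e17 decays/day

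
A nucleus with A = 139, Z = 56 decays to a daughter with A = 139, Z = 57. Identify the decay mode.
ΔA = 0, ΔZ = +1 ⇒ beta-minus decay (β⁻)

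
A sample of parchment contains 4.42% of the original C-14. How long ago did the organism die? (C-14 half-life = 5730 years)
Age = t½ × log₂(1/ratio) = 25780 years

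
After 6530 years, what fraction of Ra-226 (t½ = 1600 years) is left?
N/N₀ = (1/2)^(t/t½) = 0.05908 = 5.91%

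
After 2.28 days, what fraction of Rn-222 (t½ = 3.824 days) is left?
N/N₀ = (1/2)^(t/t½) = 0.6615 = 66.1%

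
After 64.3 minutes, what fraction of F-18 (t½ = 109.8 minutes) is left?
N/N₀ = (1/2)^(t/t½) = 0.6664 = 66.6%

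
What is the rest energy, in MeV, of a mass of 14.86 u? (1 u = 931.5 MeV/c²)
E = mc² = 13840 MeV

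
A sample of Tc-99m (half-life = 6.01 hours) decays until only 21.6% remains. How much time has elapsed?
t = t½ × log₂(N₀/N) = 13.29 hours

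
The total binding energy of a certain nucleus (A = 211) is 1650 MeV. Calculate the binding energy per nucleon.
B.E./A = 1650/211 = 7.82 MeV/nucleon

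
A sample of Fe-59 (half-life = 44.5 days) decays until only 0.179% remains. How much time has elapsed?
t = t½ × log₂(N₀/N) = 406.1 days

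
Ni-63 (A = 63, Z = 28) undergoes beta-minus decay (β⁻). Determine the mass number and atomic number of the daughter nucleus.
Daughter: A = 63, Z = 29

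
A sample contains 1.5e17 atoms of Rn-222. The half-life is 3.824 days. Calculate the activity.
A = λN = 2.719e16 decays/day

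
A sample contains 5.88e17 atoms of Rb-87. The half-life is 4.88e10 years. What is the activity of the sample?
A = λN = 8.352e6 decays/year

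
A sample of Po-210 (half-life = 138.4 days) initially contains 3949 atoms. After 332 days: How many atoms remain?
N = N₀(1/2)^(t/t½) = 748.8 atoms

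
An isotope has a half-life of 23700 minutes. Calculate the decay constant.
λ = ln(2)/t½ = 2.925e-5 minute⁻¹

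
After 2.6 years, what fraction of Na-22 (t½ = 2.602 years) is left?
N/N₀ = (1/2)^(t/t½) = 0.5003 = 50%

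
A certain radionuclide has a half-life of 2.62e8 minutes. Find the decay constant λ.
λ = ln(2)/t½ = 2.646e-9 minute⁻¹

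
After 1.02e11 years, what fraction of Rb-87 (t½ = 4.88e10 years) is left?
N/N₀ = (1/2)^(t/t½) = 0.2349 = 23.5%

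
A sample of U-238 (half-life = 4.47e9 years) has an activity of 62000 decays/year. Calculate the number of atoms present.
N = A/λ = 3.998e14 atoms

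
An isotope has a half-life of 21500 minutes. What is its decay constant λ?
λ = ln(2)/t½ = 3.224e-5 minute⁻¹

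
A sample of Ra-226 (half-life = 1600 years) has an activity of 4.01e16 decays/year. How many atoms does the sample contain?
N = A/λ = 9.256e19 atoms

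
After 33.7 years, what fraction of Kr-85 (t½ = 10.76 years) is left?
N/N₀ = (1/2)^(t/t½) = 0.1141 = 11.4%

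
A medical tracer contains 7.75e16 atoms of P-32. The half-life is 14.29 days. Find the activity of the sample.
A = λN = 3.759e15 decays/day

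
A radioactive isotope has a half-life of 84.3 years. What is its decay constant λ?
λ = ln(2)/t½ = 0.008222 year⁻¹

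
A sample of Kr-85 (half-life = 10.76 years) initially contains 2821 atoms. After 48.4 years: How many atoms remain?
N = N₀(1/2)^(t/t½) = 124.8 atoms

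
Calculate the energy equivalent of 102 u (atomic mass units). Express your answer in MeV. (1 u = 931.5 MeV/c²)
E = mc² = 95010 MeV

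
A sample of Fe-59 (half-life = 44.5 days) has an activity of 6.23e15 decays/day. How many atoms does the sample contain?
N = A/λ = 4e17 atoms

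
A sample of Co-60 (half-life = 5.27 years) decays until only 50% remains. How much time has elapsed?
t = t½ × log₂(N₀/N) = 5.27 years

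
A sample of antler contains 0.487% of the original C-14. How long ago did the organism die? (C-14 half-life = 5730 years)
Age = t½ × log₂(1/ratio) = 44020 years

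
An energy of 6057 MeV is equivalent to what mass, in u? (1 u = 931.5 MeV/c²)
m = E/c² = 6.502 u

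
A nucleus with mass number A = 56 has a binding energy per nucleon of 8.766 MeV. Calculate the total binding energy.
B.E. = 8.766 × 56 = 490.9 MeV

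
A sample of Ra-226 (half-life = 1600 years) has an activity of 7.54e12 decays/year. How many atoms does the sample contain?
N = A/λ = 1.74e16 atoms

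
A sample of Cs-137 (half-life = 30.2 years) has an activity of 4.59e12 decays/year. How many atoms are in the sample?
N = A/λ = 2e14 atoms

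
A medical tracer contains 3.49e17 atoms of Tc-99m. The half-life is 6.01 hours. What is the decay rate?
A = λN = 4.025e16 decays/hour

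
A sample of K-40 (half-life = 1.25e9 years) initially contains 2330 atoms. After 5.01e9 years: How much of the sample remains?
N = N₀(1/2)^(t/t½) = 144.8 atoms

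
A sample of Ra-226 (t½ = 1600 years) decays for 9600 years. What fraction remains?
N/N₀ = (1/2)^(t/t½) = 0.01562 = 1.56%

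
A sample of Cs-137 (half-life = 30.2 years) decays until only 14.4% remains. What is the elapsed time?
t = t½ × log₂(N₀/N) = 84.43 years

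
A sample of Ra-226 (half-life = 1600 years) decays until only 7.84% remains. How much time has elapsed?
t = t½ × log₂(N₀/N) = 5877 years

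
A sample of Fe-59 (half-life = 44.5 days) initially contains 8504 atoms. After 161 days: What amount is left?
N = N₀(1/2)^(t/t½) = 692.6 atoms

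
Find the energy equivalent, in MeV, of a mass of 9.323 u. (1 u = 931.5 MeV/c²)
E = mc² = 8684 MeV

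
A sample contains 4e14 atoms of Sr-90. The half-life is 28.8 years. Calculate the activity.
A = λN = 9.627e12 decays/year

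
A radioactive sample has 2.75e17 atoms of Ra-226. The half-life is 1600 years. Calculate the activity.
A = λN = 1.191e14 decays/year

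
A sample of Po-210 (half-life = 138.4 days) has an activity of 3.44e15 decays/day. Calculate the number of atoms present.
N = A/λ = 6.869e17 atoms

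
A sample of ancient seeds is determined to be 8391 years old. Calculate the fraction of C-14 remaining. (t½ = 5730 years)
N/N₀ = (1/2)^(t/t½) = 0.3624 = 36.2%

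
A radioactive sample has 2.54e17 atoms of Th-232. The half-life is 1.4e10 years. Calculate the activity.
A = λN = 1.258e7 decays/year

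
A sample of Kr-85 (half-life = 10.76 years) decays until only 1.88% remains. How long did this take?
t = t½ × log₂(N₀/N) = 61.69 years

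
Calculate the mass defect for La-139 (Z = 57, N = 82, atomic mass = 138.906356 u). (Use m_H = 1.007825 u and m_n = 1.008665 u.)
Δm = Z·m_H + N·m_n − M = 1.25 u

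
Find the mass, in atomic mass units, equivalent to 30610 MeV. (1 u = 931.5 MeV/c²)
m = E/c² = 32.86 u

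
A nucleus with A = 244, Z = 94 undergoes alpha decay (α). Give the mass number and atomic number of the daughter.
Daughter: A = 240, Z = 92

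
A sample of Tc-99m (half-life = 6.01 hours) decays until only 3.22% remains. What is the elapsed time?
t = t½ × log₂(N₀/N) = 29.79 hours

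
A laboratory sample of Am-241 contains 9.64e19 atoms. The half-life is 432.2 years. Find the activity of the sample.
A = λN = 1.546e17 decays/year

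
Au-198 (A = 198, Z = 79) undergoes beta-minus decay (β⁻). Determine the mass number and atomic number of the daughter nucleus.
Daughter: A = 198, Z = 80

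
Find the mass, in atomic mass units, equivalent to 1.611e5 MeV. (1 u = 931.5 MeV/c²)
m = E/c² = 172.9 u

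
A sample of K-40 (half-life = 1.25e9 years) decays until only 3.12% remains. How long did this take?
t = t½ × log₂(N₀/N) = 6.253e9 years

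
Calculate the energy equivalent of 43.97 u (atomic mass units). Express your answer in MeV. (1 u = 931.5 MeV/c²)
E = mc² = 40960 MeV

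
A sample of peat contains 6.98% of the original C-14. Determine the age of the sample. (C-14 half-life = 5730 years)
Age = t½ × log₂(1/ratio) = 22010 years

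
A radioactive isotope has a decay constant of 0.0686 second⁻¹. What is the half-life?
t½ = ln(2)/λ = 10.1 seconds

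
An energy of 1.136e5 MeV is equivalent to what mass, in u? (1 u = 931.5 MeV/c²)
m = E/c² = 122 u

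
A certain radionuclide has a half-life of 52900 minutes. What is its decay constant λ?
λ = ln(2)/t½ = 1.31e-5 minute⁻¹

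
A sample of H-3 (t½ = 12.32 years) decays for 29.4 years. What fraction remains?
N/N₀ = (1/2)^(t/t½) = 0.1913 = 19.1%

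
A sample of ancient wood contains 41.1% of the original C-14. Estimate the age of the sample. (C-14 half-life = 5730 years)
Age = t½ × log₂(1/ratio) = 7350 years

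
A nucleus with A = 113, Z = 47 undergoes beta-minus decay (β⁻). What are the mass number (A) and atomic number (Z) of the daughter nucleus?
Daughter: A = 113, Z = 48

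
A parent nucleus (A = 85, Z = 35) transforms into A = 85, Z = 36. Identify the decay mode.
ΔA = 0, ΔZ = +1 ⇒ beta-minus decay (β⁻)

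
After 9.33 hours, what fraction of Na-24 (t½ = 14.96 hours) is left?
N/N₀ = (1/2)^(t/t½) = 0.649 = 64.9%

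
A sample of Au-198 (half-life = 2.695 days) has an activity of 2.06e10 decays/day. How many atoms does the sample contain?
N = A/λ = 8.009e10 atoms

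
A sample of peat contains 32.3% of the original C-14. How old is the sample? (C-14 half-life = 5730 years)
Age = t½ × log₂(1/ratio) = 9342 years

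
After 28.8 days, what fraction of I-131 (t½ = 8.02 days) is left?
N/N₀ = (1/2)^(t/t½) = 0.08298 = 8.3%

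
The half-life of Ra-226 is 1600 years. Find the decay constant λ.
λ = ln(2)/t½ = 4.332e-4 year⁻¹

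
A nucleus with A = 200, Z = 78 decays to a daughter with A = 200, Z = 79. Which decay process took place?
ΔA = 0, ΔZ = +1 ⇒ beta-minus decay (β⁻)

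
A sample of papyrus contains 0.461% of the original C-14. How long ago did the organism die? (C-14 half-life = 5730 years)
Age = t½ × log₂(1/ratio) = 44470 years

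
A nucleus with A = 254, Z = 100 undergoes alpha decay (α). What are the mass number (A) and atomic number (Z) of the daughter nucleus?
Daughter: A = 250, Z = 98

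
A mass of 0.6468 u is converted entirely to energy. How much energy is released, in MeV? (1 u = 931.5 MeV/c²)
E = mc² = 602.5 MeV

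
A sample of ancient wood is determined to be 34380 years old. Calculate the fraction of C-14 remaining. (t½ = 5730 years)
N/N₀ = (1/2)^(t/t½) = 0.01562 = 1.56%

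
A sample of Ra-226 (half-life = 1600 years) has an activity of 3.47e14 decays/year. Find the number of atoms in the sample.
N = A/λ = 8.01e17 atoms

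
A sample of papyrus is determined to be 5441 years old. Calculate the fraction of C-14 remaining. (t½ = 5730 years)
N/N₀ = (1/2)^(t/t½) = 0.5178 = 51.8%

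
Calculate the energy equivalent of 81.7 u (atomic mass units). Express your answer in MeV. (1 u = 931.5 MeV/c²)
E = mc² = 76100 MeV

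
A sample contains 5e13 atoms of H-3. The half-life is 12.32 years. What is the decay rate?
A = λN = 2.813e12 decays/year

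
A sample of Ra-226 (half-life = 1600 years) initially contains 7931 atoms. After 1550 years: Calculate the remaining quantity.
N = N₀(1/2)^(t/t½) = 4052 atoms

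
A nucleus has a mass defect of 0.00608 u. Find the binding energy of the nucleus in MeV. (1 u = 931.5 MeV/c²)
B.E. = Δm × 931.5 = 5.664 MeV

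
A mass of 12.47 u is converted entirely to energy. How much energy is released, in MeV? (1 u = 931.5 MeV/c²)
E = mc² = 11620 MeV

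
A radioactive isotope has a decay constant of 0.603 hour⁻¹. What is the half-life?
t½ = ln(2)/λ = 1.149 hours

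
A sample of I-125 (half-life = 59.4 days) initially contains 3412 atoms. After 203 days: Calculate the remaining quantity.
N = N₀(1/2)^(t/t½) = 319.3 atoms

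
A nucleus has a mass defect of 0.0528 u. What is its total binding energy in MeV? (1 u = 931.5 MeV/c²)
B.E. = Δm × 931.5 = 49.18 MeV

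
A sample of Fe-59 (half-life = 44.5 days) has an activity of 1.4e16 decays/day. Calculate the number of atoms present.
N = A/λ = 8.988e17 atoms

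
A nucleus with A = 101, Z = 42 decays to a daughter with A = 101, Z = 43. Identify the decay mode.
ΔA = 0, ΔZ = +1 ⇒ beta-minus decay (β⁻)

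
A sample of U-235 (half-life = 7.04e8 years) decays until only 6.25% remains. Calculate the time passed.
t = t½ × log₂(N₀/N) = 2.816e9 years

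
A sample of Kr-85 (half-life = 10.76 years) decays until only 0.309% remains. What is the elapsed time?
t = t½ × log₂(N₀/N) = 89.72 years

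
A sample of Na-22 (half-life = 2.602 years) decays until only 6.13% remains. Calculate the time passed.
t = t½ × log₂(N₀/N) = 10.48 years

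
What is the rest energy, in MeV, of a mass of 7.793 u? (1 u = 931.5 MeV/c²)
E = mc² = 7259 MeV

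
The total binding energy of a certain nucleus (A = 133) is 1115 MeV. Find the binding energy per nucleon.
B.E./A = 1115/133 = 8.383 MeV/nucleon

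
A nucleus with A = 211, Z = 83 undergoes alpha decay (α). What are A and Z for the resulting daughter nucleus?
Daughter: A = 207, Z = 81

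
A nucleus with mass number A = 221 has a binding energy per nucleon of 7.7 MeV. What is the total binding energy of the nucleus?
B.E. = 7.7 × 221 = 1702 MeV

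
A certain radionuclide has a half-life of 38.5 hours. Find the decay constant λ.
λ = ln(2)/t½ = 0.018 hour⁻¹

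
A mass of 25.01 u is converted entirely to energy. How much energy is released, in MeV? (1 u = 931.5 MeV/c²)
E = mc² = 23300 MeV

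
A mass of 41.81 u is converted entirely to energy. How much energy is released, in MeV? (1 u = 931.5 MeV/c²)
E = mc² = 38950 MeV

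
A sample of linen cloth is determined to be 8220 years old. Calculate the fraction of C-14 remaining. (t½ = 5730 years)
N/N₀ = (1/2)^(t/t½) = 0.37 = 37%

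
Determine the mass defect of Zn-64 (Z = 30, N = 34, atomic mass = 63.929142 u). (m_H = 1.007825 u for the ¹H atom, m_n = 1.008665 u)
Δm = Z·m_H + N·m_n − M = 0.6002 u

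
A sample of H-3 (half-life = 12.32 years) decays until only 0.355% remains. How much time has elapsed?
t = t½ × log₂(N₀/N) = 100.3 years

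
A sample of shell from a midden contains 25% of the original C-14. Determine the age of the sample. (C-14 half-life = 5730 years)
Age = t½ × log₂(1/ratio) = 11460 years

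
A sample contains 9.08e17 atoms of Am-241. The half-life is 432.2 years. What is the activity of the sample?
A = λN = 1.456e15 decays/year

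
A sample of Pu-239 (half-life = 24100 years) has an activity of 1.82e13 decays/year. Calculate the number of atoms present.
N = A/λ = 6.328e17 atoms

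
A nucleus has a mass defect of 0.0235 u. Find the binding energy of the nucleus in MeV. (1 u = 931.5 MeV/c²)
B.E. = Δm × 931.5 = 21.89 MeV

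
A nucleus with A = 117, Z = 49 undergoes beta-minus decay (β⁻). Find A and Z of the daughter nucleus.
Daughter: A = 117, Z = 50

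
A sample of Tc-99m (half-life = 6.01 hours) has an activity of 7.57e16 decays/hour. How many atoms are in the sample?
N = A/λ = 6.564e17 atoms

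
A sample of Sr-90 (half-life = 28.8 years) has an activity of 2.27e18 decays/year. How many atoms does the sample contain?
N = A/λ = 9.432e19 atoms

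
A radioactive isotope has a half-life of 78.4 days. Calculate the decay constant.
λ = ln(2)/t½ = 0.008841 day⁻¹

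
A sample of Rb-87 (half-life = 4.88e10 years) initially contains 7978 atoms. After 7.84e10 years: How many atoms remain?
N = N₀(1/2)^(t/t½) = 2620 atoms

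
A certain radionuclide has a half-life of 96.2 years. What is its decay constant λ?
λ = ln(2)/t½ = 0.007205 year⁻¹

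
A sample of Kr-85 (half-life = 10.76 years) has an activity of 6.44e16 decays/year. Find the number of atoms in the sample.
N = A/λ = 9.997e17 atoms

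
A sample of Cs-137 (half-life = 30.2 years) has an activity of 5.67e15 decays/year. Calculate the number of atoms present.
N = A/λ = 2.47e17 atoms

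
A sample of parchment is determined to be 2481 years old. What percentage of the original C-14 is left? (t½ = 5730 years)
N/N₀ = (1/2)^(t/t½) = 0.7407 = 74.1%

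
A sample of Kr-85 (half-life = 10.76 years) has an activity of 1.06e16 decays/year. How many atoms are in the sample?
N = A/λ = 1.645e17 atoms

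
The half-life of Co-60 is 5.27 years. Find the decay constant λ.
λ = ln(2)/t½ = 0.1315 year⁻¹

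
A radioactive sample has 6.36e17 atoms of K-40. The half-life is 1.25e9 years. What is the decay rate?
A = λN = 3.527e8 decays/year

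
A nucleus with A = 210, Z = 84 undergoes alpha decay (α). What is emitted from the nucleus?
α particle = ⁴₂He (2 protons + 2 neutrons)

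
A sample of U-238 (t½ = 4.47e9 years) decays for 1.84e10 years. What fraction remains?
N/N₀ = (1/2)^(t/t½) = 0.05766 = 5.77%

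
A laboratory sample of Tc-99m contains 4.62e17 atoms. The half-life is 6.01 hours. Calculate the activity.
A = λN = 5.328e16 decays/hour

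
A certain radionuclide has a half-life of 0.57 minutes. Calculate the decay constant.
λ = ln(2)/t½ = 1.216 minute⁻¹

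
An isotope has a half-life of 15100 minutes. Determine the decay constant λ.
λ = ln(2)/t½ = 4.59e-5 minute⁻¹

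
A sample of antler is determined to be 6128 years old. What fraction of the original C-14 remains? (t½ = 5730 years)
N/N₀ = (1/2)^(t/t½) = 0.4765 = 47.6%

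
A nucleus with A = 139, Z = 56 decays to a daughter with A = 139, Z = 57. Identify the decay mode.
ΔA = 0, ΔZ = +1 ⇒ beta-minus decay (β⁻)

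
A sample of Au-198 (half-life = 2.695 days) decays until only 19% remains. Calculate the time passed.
t = t½ × log₂(N₀/N) = 6.457 days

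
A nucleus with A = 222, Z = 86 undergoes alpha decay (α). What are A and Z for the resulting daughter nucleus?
Daughter: A = 218, Z = 84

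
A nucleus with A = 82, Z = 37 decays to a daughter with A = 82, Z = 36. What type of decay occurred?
ΔA = 0, ΔZ = -1 ⇒ beta-plus decay (β⁺) or electron capture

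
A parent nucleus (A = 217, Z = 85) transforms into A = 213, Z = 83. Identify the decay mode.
ΔA = -4, ΔZ = -2 ⇒ alpha decay (α)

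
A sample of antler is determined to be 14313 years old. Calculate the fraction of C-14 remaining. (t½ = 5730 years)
N/N₀ = (1/2)^(t/t½) = 0.177 = 17.7%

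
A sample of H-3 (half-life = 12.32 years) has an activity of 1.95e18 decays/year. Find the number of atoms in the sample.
N = A/λ = 3.466e19 atoms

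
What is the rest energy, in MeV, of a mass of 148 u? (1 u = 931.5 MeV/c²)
E = mc² = 1.379e5 MeV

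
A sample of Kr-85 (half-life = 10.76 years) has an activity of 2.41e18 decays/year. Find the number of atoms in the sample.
N = A/λ = 3.741e19 atoms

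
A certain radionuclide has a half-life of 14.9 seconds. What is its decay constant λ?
λ = ln(2)/t½ = 0.04652 second⁻¹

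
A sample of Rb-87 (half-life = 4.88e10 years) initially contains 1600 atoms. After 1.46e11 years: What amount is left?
N = N₀(1/2)^(t/t½) = 201.1 atoms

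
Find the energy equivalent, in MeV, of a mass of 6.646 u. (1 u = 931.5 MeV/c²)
E = mc² = 6191 MeV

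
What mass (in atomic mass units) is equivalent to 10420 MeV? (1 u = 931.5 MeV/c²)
m = E/c² = 11.19 u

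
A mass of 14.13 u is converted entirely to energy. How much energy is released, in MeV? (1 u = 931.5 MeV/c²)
E = mc² = 13160 MeV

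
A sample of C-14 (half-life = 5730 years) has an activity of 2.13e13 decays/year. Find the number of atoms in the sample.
N = A/λ = 1.761e17 atoms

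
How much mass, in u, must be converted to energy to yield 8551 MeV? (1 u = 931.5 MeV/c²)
m = E/c² = 9.18 u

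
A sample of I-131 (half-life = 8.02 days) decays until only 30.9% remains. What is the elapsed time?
t = t½ × log₂(N₀/N) = 13.59 days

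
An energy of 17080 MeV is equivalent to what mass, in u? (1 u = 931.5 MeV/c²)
m = E/c² = 18.34 u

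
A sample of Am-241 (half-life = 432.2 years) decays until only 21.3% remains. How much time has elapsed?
t = t½ × log₂(N₀/N) = 964.3 years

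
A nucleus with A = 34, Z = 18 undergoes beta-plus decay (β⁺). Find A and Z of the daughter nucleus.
Daughter: A = 34, Z = 17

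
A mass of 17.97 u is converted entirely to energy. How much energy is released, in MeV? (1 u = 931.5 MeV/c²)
E = mc² = 16740 MeV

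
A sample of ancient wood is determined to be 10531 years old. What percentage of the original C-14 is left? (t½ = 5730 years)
N/N₀ = (1/2)^(t/t½) = 0.2797 = 28%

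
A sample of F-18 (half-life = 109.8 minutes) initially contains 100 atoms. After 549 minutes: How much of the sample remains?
N = N₀(1/2)^(t/t½) = 3.125 atoms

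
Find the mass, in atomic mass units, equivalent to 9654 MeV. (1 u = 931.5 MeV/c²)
m = E/c² = 10.36 u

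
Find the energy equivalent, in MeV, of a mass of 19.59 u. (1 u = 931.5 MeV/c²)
E = mc² = 18250 MeV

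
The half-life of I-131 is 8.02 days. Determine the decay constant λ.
λ = ln(2)/t½ = 0.08643 day⁻¹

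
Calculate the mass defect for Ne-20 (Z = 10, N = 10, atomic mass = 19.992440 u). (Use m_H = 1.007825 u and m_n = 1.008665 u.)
Δm = Z·m_H + N·m_n − M = 0.1725 u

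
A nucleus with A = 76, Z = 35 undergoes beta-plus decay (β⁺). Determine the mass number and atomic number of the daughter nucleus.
Daughter: A = 76, Z = 34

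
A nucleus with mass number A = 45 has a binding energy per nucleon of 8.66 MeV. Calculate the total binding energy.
B.E. = 8.66 × 45 = 389.7 MeV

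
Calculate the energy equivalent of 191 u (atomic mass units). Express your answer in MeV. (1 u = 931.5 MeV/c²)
E = mc² = 1.779e5 MeV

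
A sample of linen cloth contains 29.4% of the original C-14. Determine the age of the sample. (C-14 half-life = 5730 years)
Age = t½ × log₂(1/ratio) = 10120 years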